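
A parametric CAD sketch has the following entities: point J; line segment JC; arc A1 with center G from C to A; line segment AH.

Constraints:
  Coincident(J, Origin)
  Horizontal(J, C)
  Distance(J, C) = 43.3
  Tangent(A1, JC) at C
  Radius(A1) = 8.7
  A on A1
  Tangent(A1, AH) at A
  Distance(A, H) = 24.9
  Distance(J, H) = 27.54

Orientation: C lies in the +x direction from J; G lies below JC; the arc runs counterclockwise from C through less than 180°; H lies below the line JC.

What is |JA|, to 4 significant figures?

37.36

Checks: J.y = 0.00, C.y = 0.00 ✓; ∠(GC, CJ) = 90.00° ✓; |GC| = 8.700 ✓; |GA| = 8.700 ✓; ∠(GA, AH) = 90.00° ✓; |AH| = 24.90 ✓; |JH| = 27.54 ✓.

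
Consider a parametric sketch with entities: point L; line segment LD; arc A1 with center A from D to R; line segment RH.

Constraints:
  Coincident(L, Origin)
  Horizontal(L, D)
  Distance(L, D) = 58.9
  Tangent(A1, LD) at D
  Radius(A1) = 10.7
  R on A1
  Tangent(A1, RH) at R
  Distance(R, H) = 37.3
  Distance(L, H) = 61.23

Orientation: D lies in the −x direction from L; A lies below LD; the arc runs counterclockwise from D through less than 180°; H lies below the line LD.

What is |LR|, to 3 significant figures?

69.1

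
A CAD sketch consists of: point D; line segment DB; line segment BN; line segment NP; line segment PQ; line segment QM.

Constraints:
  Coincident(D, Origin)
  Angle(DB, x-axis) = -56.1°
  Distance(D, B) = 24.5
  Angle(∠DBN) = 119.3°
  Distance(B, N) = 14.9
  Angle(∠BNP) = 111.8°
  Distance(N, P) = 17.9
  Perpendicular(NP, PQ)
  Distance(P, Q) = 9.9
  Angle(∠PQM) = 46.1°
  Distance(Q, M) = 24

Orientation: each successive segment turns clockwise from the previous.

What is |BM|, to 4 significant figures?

21.47

D is at the origin; DB runs at -56.1° with length 24.5, so B = (13.66, -20.34). ∠DBN = 119.3° gives BN at -116.8° from the x-axis; with |BN| = 14.9, N = (6.947, -33.63). ∠BNP = 111.8° gives NP at 175.0° from the x-axis; with |NP| = 17.9, P = (-10.89, -32.07). The perpendicularity gives PQ at right angles to NP, so PQ runs at 85.00°; with |PQ| = 9.9, Q = (-10.02, -22.21). ∠PQM = 46.1° gives QM at -48.90° from the x-axis; with |QM| = 24.0, M = (5.755, -40.30). Then |BM| = |M − B| = 21.47.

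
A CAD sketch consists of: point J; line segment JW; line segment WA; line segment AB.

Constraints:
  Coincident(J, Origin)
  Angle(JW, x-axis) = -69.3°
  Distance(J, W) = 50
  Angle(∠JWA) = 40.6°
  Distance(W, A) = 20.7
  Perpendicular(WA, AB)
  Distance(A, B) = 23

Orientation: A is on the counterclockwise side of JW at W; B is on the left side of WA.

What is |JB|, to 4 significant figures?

19.72

J is at the origin; JW runs at -69.3° with length 50.0, so W = 50.0·(cos -69.3°, sin -69.3°) = (17.67, -46.77). ∠JWA = 40.6°, so WA runs at -69.3° + (180° − 40.6°) = 70.10° from the x-axis; with |WA| = 20.7, A = W + 20.7·(cos 70.10°, sin 70.10°) = (24.72, -27.31). WA ⟂ AB; with |AB| = 23.0 on the left of WA, B = A + 23.0·(-0.9403, 0.3404) = (3.093, -19.48). Then |JB| = |B − J| = 19.72.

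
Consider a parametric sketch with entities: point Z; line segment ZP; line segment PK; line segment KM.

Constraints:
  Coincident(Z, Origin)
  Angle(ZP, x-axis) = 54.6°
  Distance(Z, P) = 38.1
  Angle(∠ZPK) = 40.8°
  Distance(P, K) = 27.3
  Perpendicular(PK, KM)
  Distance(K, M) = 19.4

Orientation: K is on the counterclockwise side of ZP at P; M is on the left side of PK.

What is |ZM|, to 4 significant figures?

5.707

Z is at the origin; ZP runs at 54.6° with length 38.1, so P = 38.1·(cos 54.6°, sin 54.6°) = (22.07, 31.06). ∠ZPK = 40.8°, so PK runs at 54.6° + (180° − 40.8°) = 193.8° from the x-axis; with |PK| = 27.3, K = P + 27.3·(cos 193.8°, sin 193.8°) = (-4.441, 24.54). PK is perpendicular to KM; with |KM| = 19.4 on the left of PK, M = K + 19.4·(0.2385, -0.9711) = (0.1862, 5.704). Then |ZM| = |M − Z| = 5.707.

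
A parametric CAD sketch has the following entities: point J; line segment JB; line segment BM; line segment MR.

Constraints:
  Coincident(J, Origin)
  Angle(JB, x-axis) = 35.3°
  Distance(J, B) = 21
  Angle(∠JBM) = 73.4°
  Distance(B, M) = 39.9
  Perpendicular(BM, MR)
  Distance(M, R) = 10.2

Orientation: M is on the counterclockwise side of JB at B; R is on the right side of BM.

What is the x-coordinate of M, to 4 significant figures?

-14.26

J is at the origin; JB runs at 35.3° with length 21.0, so B = 21.0·(cos 35.3°, sin 35.3°) = (17.14, 12.14). ∠JBM = 73.4°, so BM runs at 35.3° + (180° − 73.4°) = 141.9° from the x-axis; with |BM| = 39.9, M = B + 39.9·(cos 141.9°, sin 141.9°) = (-14.26, 36.75). So M.x = -14.26.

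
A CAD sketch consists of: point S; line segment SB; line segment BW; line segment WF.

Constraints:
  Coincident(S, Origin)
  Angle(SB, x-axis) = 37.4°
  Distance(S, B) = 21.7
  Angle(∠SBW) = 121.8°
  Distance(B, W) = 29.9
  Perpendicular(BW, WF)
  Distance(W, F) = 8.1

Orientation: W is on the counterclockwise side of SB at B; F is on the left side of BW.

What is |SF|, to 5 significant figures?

42.609

S is at the origin; SB runs at 37.4° with length 21.7, so B = 21.7·(cos 37.4°, sin 37.4°) = (17.239, 13.180). ∠SBW = 121.8°, so BW runs at 37.4° + (180° − 121.8°) = 95.600° from the x-axis; with |BW| = 29.9, W = B + 29.9·(cos 95.600°, sin 95.600°) = (14.321, 42.937). BW is perpendicular to WF; with |WF| = 8.1 on the left of BW, F = W + 8.1·(-0.99523, -0.097583) = (6.2597, 42.147). Then |SF| = |F − S| = 42.609.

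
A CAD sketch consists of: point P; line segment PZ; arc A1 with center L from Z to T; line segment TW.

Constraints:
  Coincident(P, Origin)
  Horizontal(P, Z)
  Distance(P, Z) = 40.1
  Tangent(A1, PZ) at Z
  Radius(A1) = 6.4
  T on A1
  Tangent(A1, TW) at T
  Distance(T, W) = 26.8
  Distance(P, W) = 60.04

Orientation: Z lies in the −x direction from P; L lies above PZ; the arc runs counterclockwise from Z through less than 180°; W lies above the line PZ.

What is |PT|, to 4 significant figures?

36.43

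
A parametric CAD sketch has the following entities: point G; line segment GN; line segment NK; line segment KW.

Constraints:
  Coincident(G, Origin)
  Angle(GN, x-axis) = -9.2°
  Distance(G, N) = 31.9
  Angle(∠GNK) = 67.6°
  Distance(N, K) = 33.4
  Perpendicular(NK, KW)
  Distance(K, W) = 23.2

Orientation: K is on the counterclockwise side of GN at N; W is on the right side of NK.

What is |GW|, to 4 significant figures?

56.81

G is at the origin; GN runs at -9.2° with length 31.9, so N = 31.9·(cos -9.2°, sin -9.2°) = (31.49, -5.100). ∠GNK = 67.6°, so NK runs at -9.2° + (180° − 67.6°) = 103.2° from the x-axis; with |NK| = 33.4, K = N + 33.4·(cos 103.2°, sin 103.2°) = (23.86, 27.42). The perpendicularity gives KW at right angles to NK; with |KW| = 23.2 on the right of NK, W = K + 23.2·(0.9736, 0.2284) = (46.45, 32.72). Then |GW| = |W − G| = 56.81.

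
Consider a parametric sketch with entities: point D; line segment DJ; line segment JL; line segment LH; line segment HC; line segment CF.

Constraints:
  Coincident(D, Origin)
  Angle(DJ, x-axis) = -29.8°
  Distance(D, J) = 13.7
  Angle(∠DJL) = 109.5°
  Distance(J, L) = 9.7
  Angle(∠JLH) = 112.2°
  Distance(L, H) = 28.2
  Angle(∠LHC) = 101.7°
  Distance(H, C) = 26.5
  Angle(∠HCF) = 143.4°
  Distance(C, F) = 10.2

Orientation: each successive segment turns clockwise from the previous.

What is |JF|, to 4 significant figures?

42.11

D is at the origin; DJ runs at -29.8° with length 13.7, so J = (11.89, -6.809). ∠DJL = 109.5° gives JL at -100.3° from the x-axis; with |JL| = 9.7, L = (10.15, -16.35). ∠JLH = 112.2° gives LH at -168.1° from the x-axis; with |LH| = 28.2, H = (-17.44, -22.17). ∠LHC = 101.7° gives HC at 113.6° from the x-axis; with |HC| = 26.5, C = (-28.05, 2.116). ∠HCF = 143.4° gives CF at 77.00° from the x-axis; with |CF| = 10.2, F = (-25.75, 12.06). Then |JF| = |F − J| = 42.11.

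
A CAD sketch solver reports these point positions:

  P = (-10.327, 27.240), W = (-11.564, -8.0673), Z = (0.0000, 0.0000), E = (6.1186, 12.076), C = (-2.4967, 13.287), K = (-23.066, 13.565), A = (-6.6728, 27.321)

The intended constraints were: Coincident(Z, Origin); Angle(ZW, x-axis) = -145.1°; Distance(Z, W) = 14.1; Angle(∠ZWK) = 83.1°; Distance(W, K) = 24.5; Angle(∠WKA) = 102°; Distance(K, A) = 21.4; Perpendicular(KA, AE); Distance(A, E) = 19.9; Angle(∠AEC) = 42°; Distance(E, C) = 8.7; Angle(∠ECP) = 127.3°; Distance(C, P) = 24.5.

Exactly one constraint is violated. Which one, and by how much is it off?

Distance(C, P) = 24.5 — off by 8.50.

Z = (0.00, 0.00) ✓; ZW at -145.1° ✓; |ZW| = 14.10 ✓; ∠ZWK = 83.10° ✓; |WK| = 24.50 ✓; ∠WKA = 102.0° ✓; |KA| = 21.40 ✓; ∠(KA, AE) = 90.00° ✓; |AE| = 19.90 ✓; ∠AEC = 42.00° ✓; |EC| = 8.700 ✓; ∠ECP = 127.3° ✓; |CP| = 16.00 ✗.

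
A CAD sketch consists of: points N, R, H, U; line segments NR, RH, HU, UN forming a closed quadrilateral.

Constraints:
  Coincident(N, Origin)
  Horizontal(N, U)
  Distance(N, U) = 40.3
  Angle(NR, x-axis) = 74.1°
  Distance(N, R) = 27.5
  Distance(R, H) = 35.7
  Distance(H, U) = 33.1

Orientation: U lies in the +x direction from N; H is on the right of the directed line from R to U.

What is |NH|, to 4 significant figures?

12.56

N is at the origin; NU is horizontal with |NU| = 40.3 and U in +x, so U = (40.3, 0). NR runs at 74.1° with |NR| = 27.5, so R = (7.534, 26.45). H is determined by |RH| = 35.7 and |HU| = 33.1 together: it lies at the intersection of circle(R, 35.7) and circle(U, 33.1). With |RU| = 42.11, the foot of the radical line on RU is 23.18 from R and the perpendicular offset is √(35.7² − 23.18²) = 27.15. Taking the right-of-RU solution: H = (8.515, -9.239).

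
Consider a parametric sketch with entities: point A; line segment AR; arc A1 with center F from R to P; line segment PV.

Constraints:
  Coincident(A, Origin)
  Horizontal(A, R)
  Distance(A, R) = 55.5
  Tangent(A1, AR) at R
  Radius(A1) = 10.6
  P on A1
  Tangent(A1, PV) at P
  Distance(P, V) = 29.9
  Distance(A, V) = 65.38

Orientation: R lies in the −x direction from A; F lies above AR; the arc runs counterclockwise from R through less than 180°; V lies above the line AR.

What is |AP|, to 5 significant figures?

46.740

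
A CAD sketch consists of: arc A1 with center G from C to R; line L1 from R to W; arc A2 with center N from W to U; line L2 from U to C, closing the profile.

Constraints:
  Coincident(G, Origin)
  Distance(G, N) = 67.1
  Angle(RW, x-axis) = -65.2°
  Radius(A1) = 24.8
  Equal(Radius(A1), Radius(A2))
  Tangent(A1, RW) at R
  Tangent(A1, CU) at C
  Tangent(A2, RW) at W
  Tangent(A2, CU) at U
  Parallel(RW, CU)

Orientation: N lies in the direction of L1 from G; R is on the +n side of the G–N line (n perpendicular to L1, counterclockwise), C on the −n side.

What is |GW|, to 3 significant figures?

71.5

The slot axis is L1's direction at -65.2°, so u = (cos -65.2°, sin -65.2°) = (0.419, -0.908) and n = (−sin -65.2°, cos -65.2°) = (0.908, 0.419). G is at the origin and N lies 67.1 along u from G, so N = 67.1·u = (28.1, -60.9). Tangency of A1 to both parallel lines with radius 24.8 puts R and C at G ± 24.8·n: R = (22.5, 10.4), C = (-22.5, -10.4). Equal radii place W and U the same way about N: W = N + 24.8·n = (50.7, -50.5), U = N − 24.8·n = (5.63, -71.3). Then |GW| = |W − G| = 71.5.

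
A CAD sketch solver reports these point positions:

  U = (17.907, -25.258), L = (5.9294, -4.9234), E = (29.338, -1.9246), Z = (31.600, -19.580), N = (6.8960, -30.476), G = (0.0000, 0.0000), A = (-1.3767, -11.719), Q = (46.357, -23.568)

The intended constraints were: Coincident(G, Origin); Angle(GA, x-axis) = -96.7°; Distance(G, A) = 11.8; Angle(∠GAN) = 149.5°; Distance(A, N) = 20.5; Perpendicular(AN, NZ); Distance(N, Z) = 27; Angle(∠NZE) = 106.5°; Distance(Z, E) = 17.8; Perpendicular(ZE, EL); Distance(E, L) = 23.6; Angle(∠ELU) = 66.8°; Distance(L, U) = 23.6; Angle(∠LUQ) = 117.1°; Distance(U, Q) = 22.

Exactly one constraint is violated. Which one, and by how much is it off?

Distance(U, Q) = 22 — off by 6.50.

G = (0.00, 0.00) ✓; GA at -96.70° ✓; |GA| = 11.80 ✓; ∠GAN = 149.5° ✓; |AN| = 20.50 ✓; ∠(AN, NZ) = 90.00° ✓; |NZ| = 27.00 ✓; ∠NZE = 106.5° ✓; |ZE| = 17.80 ✓; ∠(ZE, EL) = 90.00° ✓; |EL| = 23.60 ✓; ∠ELU = 66.80° ✓; |LU| = 23.60 ✓; ∠LUQ = 117.1° ✓; |UQ| = 28.50 ✗.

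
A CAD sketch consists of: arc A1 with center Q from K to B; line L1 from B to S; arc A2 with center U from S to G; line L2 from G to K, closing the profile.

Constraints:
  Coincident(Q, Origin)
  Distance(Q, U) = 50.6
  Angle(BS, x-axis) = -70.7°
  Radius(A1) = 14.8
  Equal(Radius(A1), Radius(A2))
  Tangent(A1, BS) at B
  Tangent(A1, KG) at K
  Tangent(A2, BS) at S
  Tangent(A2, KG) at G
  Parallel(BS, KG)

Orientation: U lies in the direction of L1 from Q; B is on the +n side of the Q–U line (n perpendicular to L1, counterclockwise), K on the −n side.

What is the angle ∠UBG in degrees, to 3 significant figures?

14.0°

Tangency of A1 to both parallel lines with radius 14.8 puts B and K at Q ± 14.8·n: B = (14.0, 4.89), K = (-14.0, -4.89). Equal radii place S and G the same way about U: S = U + 14.8·n = (30.7, -42.9), G = U − 14.8·n = (2.76, -52.6). Then cos ∠UBG = BU·BG / (|BU||BG|), giving 14.0°.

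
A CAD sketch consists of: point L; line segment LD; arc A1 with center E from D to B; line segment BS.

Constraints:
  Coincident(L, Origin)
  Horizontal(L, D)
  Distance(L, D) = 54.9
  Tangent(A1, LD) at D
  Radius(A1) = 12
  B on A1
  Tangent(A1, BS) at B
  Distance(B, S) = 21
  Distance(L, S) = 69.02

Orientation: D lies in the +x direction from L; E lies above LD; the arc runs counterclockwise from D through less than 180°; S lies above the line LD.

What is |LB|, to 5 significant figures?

68.107

Checks: |EB| = 12.00 ✓; ∠(EB, BS) = 90.00° ✓; |BS| = 21.00 ✓; |LS| = 69.02 ✓.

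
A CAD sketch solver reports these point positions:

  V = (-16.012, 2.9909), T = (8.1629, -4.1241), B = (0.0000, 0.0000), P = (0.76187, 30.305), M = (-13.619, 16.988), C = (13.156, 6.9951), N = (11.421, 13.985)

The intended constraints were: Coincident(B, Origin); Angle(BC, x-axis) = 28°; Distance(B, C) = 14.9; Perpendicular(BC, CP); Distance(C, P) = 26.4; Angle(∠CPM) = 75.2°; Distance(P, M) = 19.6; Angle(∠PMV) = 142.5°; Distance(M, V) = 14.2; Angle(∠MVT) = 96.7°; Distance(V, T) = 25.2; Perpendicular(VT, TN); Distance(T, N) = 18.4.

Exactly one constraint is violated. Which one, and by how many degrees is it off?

Perpendicular(VT, TN) — off by 6.20°.

B = (0.00, 0.00) ✓; BC at 28.00° ✓; |BC| = 14.90 ✓; ∠(BC, CP) = 90.00° ✓; |CP| = 26.40 ✓; ∠CPM = 75.20° ✓; |PM| = 19.60 ✓; ∠PMV = 142.5° ✓; |MV| = 14.20 ✓; ∠MVT = 96.70° ✓; |VT| = 25.20 ✓; ∠(VT, TN) = 96.20° ✗; |TN| = 18.40 ✓.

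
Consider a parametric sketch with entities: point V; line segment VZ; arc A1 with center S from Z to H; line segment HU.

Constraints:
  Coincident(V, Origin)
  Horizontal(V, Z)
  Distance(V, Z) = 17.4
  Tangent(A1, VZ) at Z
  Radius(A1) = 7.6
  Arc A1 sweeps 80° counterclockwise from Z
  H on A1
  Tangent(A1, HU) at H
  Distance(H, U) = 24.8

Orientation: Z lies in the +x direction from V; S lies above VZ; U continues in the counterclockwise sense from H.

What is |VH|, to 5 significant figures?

25.665

V is at the origin; VZ is horizontal with |VZ| = 17.4 and Z on the +x side, so Z = (17.400, 0.0000). The tangent condition forces SZ to be normal to VZ, so S = Z + (0, 7.6) = (17.400, 7.6000). On A1, Z sits at bearing -90° from S; an 80° counterclockwise sweep puts H at bearing -10°, so H = S + 7.6·(cos -10°, sin -10°) = (24.885, 6.2803). Then |VH| = |H − V| = 25.665.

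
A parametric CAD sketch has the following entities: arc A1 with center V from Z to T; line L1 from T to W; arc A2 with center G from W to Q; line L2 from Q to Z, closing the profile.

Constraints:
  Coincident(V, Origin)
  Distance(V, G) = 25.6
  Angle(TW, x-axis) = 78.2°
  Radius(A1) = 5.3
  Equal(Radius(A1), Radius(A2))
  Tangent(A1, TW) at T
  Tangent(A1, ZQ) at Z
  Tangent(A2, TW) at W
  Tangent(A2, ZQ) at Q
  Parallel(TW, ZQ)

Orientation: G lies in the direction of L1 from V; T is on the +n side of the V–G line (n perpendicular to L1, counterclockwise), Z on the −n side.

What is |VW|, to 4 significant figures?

26.14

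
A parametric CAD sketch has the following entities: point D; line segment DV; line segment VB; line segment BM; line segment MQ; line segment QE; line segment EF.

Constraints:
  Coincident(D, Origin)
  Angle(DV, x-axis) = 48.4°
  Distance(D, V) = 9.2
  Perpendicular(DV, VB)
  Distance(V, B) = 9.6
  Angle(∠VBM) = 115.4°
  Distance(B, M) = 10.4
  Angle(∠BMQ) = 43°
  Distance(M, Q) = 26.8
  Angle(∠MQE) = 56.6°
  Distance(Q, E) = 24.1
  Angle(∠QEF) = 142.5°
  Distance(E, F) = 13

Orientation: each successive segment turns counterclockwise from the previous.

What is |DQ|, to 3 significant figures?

14.5

D is at the origin; DV runs at 48.4° with length 9.2, so V = (6.11, 6.88). The perpendicularity gives VB at right angles to DV, so VB runs at 138°; with |VB| = 9.6, B = (-1.07, 13.3). ∠VBM = 115.4° gives BM at -157° from the x-axis; with |BM| = 10.4, M = (-10.6, 9.19). ∠BMQ = 43.0° gives MQ at -20.0° from the x-axis; with |MQ| = 26.8, Q = (14.5, 0.0237). Then |DQ| = |Q − D| = 14.5.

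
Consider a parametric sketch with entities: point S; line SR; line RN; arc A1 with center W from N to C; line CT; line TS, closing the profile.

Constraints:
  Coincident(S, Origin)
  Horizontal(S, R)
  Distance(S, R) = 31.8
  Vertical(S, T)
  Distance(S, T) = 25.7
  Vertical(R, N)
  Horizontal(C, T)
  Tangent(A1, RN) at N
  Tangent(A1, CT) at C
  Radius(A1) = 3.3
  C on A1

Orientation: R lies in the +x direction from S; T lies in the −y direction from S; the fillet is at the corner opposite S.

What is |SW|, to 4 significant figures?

36.25

S and T share the same x with |ST| = 25.7 and T on the −y side, so T = (0.000, -25.70). The virtual corner opposite S is at (31.80, -25.70). The tangent condition forces WN to be normal to RN and tangency of A1 to CT means the radius WC is perpendicular to CT, with radius 3.3, so the center W sits 3.3 in from both sides at W = (28.50, -22.40). Then |SW| = |W − S| = 36.25.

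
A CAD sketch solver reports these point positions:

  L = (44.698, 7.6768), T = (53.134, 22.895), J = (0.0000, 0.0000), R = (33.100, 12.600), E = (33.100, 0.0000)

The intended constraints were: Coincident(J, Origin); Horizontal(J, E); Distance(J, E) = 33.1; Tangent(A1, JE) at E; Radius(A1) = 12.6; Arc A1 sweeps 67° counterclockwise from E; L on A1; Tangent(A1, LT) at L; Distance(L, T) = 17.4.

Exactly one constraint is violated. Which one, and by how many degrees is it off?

Tangent(A1, LT) at L — off by 6.00°.

J = (0.00, 0.00) ✓; J.y = 0.00, E.y = 0.00 ✓; |JE| = 33.10 ✓; ∠(RE, EJ) = 90.00° ✓; |RE| = 12.60 ✓; bearing(R→L) − bearing(R→E) = 67.00° ✓; |RL| = 12.60 ✓; ∠(RL, LT) = 96.00° ✗; |LT| = 17.40 ✓.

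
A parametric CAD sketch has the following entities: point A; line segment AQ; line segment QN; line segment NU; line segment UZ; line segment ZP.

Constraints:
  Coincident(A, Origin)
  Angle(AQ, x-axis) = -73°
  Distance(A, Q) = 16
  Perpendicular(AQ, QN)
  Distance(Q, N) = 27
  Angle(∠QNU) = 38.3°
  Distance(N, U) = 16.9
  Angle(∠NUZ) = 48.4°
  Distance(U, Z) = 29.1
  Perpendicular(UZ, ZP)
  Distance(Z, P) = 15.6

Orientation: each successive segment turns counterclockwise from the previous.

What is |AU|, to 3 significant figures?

14.8

A is at the origin; AQ runs at -73.0° with length 16.0, so Q = (4.68, -15.3). The perpendicularity gives QN at right angles to AQ, so QN runs at 17.0°; with |QN| = 27.0, N = (30.5, -7.41). ∠QNU = 38.3° gives NU at 159° from the x-axis; with |NU| = 16.9, U = (14.8, -1.27). Then |AU| = |U − A| = 14.8.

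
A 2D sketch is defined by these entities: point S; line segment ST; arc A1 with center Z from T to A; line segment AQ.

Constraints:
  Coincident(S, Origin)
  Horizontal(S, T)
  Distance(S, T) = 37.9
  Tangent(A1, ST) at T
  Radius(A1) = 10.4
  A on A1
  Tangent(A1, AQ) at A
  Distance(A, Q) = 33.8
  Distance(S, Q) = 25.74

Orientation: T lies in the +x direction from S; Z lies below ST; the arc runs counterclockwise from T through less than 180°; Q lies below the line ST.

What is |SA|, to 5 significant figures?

31.099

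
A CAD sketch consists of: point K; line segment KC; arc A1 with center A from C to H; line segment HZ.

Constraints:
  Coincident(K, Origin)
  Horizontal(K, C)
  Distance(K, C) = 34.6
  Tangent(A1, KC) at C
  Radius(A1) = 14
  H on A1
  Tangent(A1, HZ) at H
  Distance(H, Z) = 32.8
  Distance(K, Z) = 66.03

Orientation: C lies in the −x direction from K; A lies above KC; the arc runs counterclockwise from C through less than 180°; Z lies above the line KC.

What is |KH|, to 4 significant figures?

33.30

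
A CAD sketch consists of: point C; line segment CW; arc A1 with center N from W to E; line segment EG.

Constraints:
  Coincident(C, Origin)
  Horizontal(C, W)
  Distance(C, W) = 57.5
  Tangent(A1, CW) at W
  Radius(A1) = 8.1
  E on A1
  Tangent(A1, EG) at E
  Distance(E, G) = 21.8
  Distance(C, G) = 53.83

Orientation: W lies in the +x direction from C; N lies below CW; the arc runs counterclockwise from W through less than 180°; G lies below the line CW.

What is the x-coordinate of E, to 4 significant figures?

49.52

Checks: |NE| = 8.100 ✓; ∠(NE, EG) = 90.00° ✓; |EG| = 21.80 ✓; |CG| = 53.83 ✓.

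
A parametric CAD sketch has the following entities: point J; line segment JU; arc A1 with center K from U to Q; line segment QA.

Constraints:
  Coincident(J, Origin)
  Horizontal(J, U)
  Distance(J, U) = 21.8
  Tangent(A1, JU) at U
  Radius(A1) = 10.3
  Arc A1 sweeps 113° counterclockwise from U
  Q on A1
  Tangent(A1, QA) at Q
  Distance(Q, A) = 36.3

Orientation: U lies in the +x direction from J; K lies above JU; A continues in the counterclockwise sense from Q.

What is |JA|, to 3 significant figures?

50.7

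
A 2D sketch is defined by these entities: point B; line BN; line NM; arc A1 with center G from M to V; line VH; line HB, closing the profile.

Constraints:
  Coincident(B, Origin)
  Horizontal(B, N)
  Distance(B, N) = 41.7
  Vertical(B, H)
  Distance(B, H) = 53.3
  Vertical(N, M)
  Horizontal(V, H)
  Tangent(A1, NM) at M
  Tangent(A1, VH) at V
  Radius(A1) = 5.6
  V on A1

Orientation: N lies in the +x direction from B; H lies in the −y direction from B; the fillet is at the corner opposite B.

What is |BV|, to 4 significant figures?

64.37

The virtual corner opposite B is at (41.70, -53.30). The tangent condition forces GM to be normal to NM and tangency of A1 to VH means the radius GV is perpendicular to VH, with radius 5.6, so the center G sits 5.6 in from both sides at G = (36.10, -47.70). That places the tangent points at M = (41.70, -47.70) on NM and V = (36.10, -53.30) on VH. Then |BV| = |V − B| = 64.37.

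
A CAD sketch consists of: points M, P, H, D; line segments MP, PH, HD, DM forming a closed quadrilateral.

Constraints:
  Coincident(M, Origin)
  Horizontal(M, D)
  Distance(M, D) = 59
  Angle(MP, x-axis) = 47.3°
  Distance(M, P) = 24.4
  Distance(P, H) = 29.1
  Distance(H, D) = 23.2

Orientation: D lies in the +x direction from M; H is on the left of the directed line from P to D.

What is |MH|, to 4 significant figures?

49.41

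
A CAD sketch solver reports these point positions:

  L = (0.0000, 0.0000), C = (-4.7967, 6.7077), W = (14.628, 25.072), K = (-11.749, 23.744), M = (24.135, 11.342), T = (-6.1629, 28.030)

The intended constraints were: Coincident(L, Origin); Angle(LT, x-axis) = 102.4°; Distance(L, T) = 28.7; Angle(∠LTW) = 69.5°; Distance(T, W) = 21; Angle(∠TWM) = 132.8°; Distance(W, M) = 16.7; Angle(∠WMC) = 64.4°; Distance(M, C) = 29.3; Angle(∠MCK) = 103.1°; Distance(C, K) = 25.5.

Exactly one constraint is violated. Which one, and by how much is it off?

Distance(C, K) = 25.5 — off by 7.10.

L = (0.00, 0.00) ✓; LT at 102.4° ✓; |LT| = 28.70 ✓; ∠LTW = 69.50° ✓; |TW| = 21.00 ✓; ∠TWM = 132.8° ✓; |WM| = 16.70 ✓; ∠WMC = 64.40° ✓; |MC| = 29.30 ✓; ∠MCK = 103.1° ✓; |CK| = 18.40 ✗.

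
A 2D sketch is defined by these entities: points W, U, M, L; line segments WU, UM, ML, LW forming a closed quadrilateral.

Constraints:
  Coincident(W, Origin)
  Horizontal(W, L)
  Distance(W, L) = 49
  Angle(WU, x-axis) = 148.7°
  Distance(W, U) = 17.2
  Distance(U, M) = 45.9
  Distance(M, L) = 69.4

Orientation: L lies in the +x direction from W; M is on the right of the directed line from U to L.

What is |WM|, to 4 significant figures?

38.02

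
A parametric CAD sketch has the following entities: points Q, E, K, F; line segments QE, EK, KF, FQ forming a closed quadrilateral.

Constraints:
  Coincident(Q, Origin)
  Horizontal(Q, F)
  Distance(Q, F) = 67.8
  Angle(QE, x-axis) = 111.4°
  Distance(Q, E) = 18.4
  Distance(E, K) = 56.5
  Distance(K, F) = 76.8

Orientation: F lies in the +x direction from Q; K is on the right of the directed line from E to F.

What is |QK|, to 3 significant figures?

38.8

Q is at the origin; QF is horizontal with |QF| = 67.8 and F in +x, so F = (67.8, 0). QE runs at 111.4° with |QE| = 18.4, so E = (-6.71, 17.1). K is determined by |EK| = 56.5 and |KF| = 76.8 together: it lies at the intersection of circle(E, 56.5) and circle(F, 76.8). With |EF| = 76.5, the foot of the radical line on EF is 20.5 from E and the perpendicular offset is √(56.5² − 20.5²) = 52.6. Taking the right-of-EF solution: K = (1.50, -38.8).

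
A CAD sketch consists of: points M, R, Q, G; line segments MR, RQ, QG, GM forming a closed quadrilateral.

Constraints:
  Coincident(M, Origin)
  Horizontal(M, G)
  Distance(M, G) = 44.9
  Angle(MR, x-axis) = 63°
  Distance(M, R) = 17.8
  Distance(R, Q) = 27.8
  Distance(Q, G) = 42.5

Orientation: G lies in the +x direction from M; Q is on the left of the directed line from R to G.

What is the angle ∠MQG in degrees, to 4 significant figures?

61.34°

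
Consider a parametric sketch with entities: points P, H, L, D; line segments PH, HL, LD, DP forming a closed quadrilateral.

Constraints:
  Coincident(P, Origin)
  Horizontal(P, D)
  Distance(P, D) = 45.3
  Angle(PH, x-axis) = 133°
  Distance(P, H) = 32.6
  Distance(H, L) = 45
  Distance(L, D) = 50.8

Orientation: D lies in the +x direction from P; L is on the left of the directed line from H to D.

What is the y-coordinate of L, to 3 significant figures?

43.1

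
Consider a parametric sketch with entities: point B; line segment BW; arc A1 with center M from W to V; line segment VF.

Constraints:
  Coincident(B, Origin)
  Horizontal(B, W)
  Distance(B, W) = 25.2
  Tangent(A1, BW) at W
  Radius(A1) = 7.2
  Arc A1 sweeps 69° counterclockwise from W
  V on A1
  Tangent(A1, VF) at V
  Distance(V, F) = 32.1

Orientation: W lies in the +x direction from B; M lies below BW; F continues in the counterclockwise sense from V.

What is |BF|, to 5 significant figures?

35.284

B is at the origin; B and W share the same y with |BW| = 25.2 and W on the +x side, so W = (25.200, 0.0000). Since A1 is tangent to BW there, MW ⟂ BW, so M = W + (0, -7.2) = (25.200, -7.2000). On A1, W sits at bearing 90° from M; a 69° counterclockwise sweep puts V at bearing 159°, so V = M + 7.2·(cos 159°, sin 159°) = (18.478, -4.6198). Since A1 is tangent to VF there, MV ⟂ VF, so VF runs along (−sin 159°, cos 159°); with |VF| = 32.1, F = (6.9746, -34.588). Then |BF| = |F − B| = 35.284.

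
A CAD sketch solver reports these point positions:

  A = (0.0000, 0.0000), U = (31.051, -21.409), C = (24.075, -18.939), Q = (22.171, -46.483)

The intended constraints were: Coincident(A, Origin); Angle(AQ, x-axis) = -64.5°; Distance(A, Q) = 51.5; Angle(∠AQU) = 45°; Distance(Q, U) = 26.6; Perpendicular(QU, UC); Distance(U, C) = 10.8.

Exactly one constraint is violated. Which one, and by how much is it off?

Distance(U, C) = 10.8 — off by 3.40.

A = (0.00, 0.00) ✓; AQ at -64.50° ✓; |AQ| = 51.50 ✓; ∠AQU = 45.00° ✓; |QU| = 26.60 ✓; ∠(QU, UC) = 90.00° ✓; |UC| = 7.400 ✗.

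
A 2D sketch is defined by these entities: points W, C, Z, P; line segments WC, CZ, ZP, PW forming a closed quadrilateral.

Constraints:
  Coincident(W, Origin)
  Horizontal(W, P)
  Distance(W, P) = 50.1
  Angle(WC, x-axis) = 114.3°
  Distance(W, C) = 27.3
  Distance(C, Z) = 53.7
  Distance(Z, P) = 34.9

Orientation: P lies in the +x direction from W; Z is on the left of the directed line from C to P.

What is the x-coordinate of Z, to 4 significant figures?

41.71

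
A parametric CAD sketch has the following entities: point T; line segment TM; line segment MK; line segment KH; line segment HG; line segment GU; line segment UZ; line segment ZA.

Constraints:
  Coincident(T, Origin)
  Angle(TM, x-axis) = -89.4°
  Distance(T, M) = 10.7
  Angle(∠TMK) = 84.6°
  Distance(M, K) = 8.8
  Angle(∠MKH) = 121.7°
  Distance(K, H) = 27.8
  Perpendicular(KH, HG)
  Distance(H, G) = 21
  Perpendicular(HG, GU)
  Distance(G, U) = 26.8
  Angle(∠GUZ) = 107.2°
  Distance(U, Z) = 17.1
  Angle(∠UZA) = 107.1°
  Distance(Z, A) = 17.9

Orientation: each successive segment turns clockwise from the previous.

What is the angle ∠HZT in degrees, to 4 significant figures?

48.30°

T is at the origin; TM runs at -89.4° with length 10.7, so M = (0.1120, -10.70). ∠TMK = 84.6° gives MK at 175.2° from the x-axis; with |MK| = 8.8, K = (-8.657, -9.963). ∠MKH = 121.7° gives KH at 116.9° from the x-axis; with |KH| = 27.8, H = (-21.23, 14.83). KH ⟂ HG, so HG runs at 26.90°; with |HG| = 21.0, G = (-2.507, 24.33). HG ⟂ GU, so GU runs at -63.10°; with |GU| = 26.8, U = (9.618, 0.4299). ∠GUZ = 107.2° gives UZ at -135.9° from the x-axis; with |UZ| = 17.1, Z = (-2.662, -11.47). Then cos ∠HZT = ZH·ZT / (|ZH||ZT|), giving 48.30°.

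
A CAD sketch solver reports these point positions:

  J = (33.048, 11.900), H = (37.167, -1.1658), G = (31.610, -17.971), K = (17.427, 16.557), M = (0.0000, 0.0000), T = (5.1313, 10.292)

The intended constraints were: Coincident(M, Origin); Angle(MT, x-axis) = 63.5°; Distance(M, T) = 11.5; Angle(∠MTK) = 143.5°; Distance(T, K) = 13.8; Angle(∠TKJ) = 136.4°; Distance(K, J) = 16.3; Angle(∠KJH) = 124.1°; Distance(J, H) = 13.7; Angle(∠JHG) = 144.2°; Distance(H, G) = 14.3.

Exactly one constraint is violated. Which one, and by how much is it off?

Distance(H, G) = 14.3 — off by 3.40.

M = (0.00, 0.00) ✓; MT at 63.50° ✓; |MT| = 11.50 ✓; ∠MTK = 143.5° ✓; |TK| = 13.80 ✓; ∠TKJ = 136.4° ✓; |KJ| = 16.30 ✓; ∠KJH = 124.1° ✓; |JH| = 13.70 ✓; ∠JHG = 144.2° ✓; |HG| = 17.70 ✗.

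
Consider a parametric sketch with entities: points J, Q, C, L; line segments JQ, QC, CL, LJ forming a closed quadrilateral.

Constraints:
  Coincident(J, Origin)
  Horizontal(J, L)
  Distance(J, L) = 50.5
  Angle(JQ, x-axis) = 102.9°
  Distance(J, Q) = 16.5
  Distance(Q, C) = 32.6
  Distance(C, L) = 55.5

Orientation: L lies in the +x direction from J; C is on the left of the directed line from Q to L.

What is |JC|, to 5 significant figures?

45.321

Checks: J = (0.00, 0.00) ✓; |QC| = 32.60 ✓; |CL| = 55.50 ✓.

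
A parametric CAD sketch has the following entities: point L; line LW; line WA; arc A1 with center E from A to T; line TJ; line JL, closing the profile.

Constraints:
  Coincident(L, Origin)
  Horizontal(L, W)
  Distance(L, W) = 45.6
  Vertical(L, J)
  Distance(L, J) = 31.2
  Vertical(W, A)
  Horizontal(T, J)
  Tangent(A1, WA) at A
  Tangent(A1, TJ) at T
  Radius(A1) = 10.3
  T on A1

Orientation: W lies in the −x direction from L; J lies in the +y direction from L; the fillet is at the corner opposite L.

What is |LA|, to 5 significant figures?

50.161

The virtual corner opposite L is at (-45.600, 31.200). Tangency of A1 to WA means the radius EA is perpendicular to WA and tangency of A1 to TJ means the radius ET is perpendicular to TJ, with radius 10.3, so the center E sits 10.3 in from both sides at E = (-35.300, 20.900). That places the tangent points at A = (-45.600, 20.900) on WA and T = (-35.300, 31.200) on TJ. Then |LA| = |A − L| = 50.161.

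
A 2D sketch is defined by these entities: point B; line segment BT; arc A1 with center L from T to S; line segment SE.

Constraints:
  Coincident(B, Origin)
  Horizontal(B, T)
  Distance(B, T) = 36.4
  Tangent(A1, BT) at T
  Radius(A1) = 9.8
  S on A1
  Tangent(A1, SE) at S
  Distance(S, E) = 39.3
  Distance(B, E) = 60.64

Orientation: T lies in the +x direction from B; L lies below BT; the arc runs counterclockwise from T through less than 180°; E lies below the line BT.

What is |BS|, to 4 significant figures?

29.17

Checks: |LS| = 9.800 ✓; ∠(LS, SE) = 90.00° ✓; |SE| = 39.30 ✓; |BE| = 60.64 ✓.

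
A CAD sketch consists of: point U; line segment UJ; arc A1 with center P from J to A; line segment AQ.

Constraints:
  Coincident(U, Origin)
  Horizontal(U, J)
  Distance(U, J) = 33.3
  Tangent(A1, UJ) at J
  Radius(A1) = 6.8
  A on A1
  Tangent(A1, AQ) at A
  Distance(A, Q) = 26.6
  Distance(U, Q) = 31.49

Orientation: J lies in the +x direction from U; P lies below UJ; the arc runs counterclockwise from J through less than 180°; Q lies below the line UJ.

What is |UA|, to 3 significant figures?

27.5

U is at the origin; UJ is horizontal with |UJ| = 33.3 and J on the +x side, so J = (33.3, 0.00). A1 meets UJ tangentially, so PJ is at right angles to UJ, so P = J + (0, -6.8) = (33.3, -6.80). Since PA ⟂ AQ (tangency), |PQ| = √(6.8² + 26.6²) = 27.5 regardless of where A sits on A1. So Q lies on both circle(U, 31.49) and circle(P, 27.5); the below-UJ intersection is Q = (15.3, -27.5). A is the foot of the tangent from Q: A = (27.2, -3.75).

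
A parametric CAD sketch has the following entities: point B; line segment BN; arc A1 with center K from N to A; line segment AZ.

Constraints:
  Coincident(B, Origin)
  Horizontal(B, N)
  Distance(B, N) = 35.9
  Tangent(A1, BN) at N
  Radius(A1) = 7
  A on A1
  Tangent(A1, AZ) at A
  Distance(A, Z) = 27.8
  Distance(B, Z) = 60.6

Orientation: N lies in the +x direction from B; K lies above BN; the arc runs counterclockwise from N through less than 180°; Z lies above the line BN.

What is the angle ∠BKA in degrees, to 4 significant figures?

148.0°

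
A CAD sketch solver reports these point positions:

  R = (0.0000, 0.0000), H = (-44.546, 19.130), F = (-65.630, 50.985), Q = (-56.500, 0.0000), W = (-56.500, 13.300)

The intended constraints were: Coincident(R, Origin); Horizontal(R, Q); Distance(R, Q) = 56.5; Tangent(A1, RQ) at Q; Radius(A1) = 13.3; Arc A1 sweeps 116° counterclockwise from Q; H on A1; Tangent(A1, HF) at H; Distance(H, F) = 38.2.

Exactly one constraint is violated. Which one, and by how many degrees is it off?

Tangent(A1, HF) at H — off by 7.50°.

R = (0.00, 0.00) ✓; R.y = 0.00, Q.y = 0.00 ✓; |RQ| = 56.50 ✓; ∠(WQ, QR) = 90.00° ✓; |WQ| = 13.30 ✓; bearing(W→H) − bearing(W→Q) = 116.0° ✓; |WH| = 13.30 ✓; ∠(WH, HF) = 82.50° ✗; |HF| = 38.20 ✓.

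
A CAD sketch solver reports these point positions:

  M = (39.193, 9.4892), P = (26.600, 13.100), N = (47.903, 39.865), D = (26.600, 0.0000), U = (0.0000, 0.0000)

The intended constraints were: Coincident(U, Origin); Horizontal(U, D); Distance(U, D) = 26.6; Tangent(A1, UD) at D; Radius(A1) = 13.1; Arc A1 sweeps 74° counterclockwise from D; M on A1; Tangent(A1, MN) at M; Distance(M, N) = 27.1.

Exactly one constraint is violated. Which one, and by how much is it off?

Distance(M, N) = 27.1 — off by 4.50.

U = (0.00, 0.00) ✓; U.y = 0.00, D.y = 0.00 ✓; |UD| = 26.60 ✓; ∠(PD, DU) = 90.00° ✓; |PD| = 13.10 ✓; bearing(P→M) − bearing(P→D) = 74.00° ✓; |PM| = 13.10 ✓; ∠(PM, MN) = 90.00° ✓; |MN| = 31.60 ✗.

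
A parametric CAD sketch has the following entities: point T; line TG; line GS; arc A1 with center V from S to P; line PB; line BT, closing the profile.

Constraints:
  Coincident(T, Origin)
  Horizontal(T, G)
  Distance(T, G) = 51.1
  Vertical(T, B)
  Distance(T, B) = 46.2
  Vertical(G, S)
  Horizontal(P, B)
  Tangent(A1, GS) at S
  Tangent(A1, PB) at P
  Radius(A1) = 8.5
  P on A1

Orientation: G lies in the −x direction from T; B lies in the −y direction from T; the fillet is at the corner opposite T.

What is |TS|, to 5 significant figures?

63.502

The virtual corner opposite T is at (-51.100, -46.200). Since A1 is tangent to GS there, VS ⟂ GS and A1 meets PB tangentially, so VP is at right angles to PB, with radius 8.5, so the center V sits 8.5 in from both sides at V = (-42.600, -37.700). That places the tangent points at S = (-51.100, -37.700) on GS and P = (-42.600, -46.200) on PB. Then |TS| = |S − T| = 63.502.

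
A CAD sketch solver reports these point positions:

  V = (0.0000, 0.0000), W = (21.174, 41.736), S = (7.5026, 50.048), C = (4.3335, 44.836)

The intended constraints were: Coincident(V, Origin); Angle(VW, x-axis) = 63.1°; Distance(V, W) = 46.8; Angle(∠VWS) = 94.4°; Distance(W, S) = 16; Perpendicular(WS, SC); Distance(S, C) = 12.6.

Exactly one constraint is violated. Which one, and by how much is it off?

Distance(S, C) = 12.6 — off by 6.50.

V = (0.00, 0.00) ✓; VW at 63.10° ✓; |VW| = 46.80 ✓; ∠VWS = 94.40° ✓; |WS| = 16.00 ✓; ∠(WS, SC) = 90.00° ✓; |SC| = 6.100 ✗.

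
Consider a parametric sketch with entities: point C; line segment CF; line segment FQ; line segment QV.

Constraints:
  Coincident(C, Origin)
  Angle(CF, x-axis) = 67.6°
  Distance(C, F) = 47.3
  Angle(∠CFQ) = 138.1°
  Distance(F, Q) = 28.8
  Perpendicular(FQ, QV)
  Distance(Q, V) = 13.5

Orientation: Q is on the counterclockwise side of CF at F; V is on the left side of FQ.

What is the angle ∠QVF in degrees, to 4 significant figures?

64.89°

∠CFQ = 138.1°, so FQ runs at 67.6° + (180° − 138.1°) = 109.5° from the x-axis; with |FQ| = 28.8, Q = F + 28.8·(cos 109.5°, sin 109.5°) = (8.411, 70.88). The perpendicularity gives QV at right angles to FQ; with |QV| = 13.5 on the left of FQ, V = Q + 13.5·(-0.9426, -0.3338) = (-4.315, 66.37). Then cos ∠QVF = VQ·VF / (|VQ||VF|), giving 64.89°.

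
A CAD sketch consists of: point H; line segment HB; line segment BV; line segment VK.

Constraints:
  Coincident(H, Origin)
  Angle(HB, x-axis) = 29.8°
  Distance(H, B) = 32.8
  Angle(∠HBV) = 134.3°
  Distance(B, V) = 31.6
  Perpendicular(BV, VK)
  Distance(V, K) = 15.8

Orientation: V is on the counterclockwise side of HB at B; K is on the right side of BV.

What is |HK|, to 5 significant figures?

67.184

H is at the origin; HB runs at 29.8° with length 32.8, so B = 32.8·(cos 29.8°, sin 29.8°) = (28.463, 16.301). ∠HBV = 134.3°, so BV runs at 29.8° + (180° − 134.3°) = 75.500° from the x-axis; with |BV| = 31.6, V = B + 31.6·(cos 75.500°, sin 75.500°) = (36.375, 46.894). BV is perpendicular to VK; with |VK| = 15.8 on the right of BV, K = V + 15.8·(0.96815, -0.25038) = (51.671, 42.938). Then |HK| = |K − H| = 67.184.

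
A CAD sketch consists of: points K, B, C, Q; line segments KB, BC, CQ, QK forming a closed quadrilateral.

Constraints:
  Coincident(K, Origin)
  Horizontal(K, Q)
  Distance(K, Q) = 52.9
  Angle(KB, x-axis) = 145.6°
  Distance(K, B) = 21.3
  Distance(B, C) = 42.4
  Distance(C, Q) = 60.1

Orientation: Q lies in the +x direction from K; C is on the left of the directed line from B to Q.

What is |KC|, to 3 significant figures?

44.6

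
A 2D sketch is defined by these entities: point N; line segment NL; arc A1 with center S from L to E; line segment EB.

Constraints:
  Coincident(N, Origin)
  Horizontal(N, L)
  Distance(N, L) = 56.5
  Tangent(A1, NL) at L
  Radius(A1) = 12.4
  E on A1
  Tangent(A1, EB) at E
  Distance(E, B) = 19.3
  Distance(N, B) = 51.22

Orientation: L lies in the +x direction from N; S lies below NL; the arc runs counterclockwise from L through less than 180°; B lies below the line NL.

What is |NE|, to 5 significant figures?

45.497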